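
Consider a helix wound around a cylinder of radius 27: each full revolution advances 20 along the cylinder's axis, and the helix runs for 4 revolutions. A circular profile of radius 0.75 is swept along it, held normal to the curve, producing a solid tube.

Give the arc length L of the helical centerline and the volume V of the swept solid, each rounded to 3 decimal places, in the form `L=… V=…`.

L=683.283 V=1207.462

2πR = 2π·27 = 169.646003
per-turn = √(169.646003² + 20²) = √(28779.7664 + 400) = √29179.7664 = 170.820861
L = 4 × 170.820861 = 683.283443
V = π·0.75² × L = 1.767146 × 683.283443 = 1207.461512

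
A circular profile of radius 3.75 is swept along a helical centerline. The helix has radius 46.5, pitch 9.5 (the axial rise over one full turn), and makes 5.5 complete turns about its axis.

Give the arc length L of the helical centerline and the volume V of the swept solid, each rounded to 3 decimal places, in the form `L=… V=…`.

2πR = 2π·46.5 = 292.168117
per-turn = √(292.168117² + 9.5²) = √(85362.2085 + 90.25) = √85452.4585 = 292.322525
L = 5.5 × 292.322525 = 1607.773886
V = π·3.75² × L = 44.178647 × 1607.773886 = 71029.274470

L=1607.774 V=71029.274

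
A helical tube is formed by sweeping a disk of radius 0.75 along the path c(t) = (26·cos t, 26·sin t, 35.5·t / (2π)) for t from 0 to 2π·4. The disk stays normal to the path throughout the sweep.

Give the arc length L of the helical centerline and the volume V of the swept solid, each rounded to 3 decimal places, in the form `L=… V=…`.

2πR = 2π·26 = 163.362818
per-turn = √(163.362818² + 35.5²) = √(26687.4103 + 1260.25) = √27947.6603 = 167.175537
L = 4 × 167.175537 = 668.702150
V = π·0.75² × L = 1.767146 × 668.702150 = 1181.694240

L=668.702 V=1181.694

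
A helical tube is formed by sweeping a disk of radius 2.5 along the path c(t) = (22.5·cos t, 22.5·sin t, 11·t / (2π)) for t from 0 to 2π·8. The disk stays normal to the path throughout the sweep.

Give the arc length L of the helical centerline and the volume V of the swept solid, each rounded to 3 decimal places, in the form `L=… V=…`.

L=1134.392 V=22273.731

2πR = 2π·22.5 = 141.371669
per-turn = √(141.371669² + 11²) = √(19985.9489 + 121) = √20106.9489 = 141.798974
L = 8 × 141.798974 = 1134.391789
V = π·2.5² × L = 19.634954 × 1134.391789 = 22273.730686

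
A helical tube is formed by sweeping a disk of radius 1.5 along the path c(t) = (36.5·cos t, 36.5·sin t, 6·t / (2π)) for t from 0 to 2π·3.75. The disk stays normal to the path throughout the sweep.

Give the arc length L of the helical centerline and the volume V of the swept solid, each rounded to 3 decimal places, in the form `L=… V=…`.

L=860.305 V=6081.140

2πR = 2π·36.5 = 229.336264
per-turn = √(229.336264² + 6²) = √(52595.1219 + 36) = √52631.1219 = 229.414738
L = 3.75 × 229.414738 = 860.305266
V = π·1.5² × L = 7.068583 × 860.305266 = 6081.139584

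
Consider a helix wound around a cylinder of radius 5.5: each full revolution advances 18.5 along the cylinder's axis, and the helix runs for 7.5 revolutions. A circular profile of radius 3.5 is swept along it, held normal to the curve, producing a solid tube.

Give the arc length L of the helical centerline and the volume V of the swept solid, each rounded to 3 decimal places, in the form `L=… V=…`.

L=293.984 V=11313.828

2πR = 2π·5.5 = 34.557519
per-turn = √(34.557519² + 18.5²) = √(1194.2221 + 342.25) = √1536.4721 = 39.197859
L = 7.5 × 39.197859 = 293.983941
V = π·3.5² × L = 38.484510 × 293.983941 = 11313.827912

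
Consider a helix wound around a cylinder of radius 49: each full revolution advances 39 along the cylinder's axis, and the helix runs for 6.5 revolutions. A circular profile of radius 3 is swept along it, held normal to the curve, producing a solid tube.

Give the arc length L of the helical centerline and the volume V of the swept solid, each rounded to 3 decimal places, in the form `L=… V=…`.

2πR = 2π·49 = 307.876080
per-turn = √(307.876080² + 39²) = √(94787.6807 + 1521) = √96308.6807 = 310.336399
L = 6.5 × 310.336399 = 2017.186595
V = π·3² × L = 28.274334 × 2017.186595 = 57034.607284

L=2017.187 V=57034.607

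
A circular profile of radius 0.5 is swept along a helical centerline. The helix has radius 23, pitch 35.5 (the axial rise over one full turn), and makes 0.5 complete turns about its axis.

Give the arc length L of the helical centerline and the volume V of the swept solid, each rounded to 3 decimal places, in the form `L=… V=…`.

L=74.405 V=58.437

2πR = 2π·23 = 144.513262
per-turn = √(144.513262² + 35.5²) = √(20884.0829 + 1260.25) = √22144.3329 = 148.809720
L = 0.5 × 148.809720 = 74.404860
V = π·0.5² × L = 0.785398 × 74.404860 = 58.437441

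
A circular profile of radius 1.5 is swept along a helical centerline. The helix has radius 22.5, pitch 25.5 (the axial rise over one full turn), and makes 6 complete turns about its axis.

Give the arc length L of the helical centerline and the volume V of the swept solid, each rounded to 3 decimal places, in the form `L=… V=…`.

L=861.918 V=6092.541

2πR = 2π·22.5 = 141.371669
per-turn = √(141.371669² + 25.5²) = √(19985.9489 + 650.25) = √20636.1989 = 143.653050
L = 6 × 143.653050 = 861.918303
V = π·1.5² × L = 7.068583 × 861.918303 = 6092.541469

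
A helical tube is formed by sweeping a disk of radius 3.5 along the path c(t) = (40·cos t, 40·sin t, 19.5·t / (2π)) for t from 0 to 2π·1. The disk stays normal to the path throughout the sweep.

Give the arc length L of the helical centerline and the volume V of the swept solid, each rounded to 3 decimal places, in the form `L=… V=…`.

2πR = 2π·40 = 251.327412
per-turn = √(251.327412² + 19.5²) = √(63165.4682 + 380.25) = √63545.7182 = 252.082761
L = 1 × 252.082761 = 252.082761
V = π·3.5² × L = 38.484510 × 252.082761 = 9701.281521

L=252.083 V=9701.282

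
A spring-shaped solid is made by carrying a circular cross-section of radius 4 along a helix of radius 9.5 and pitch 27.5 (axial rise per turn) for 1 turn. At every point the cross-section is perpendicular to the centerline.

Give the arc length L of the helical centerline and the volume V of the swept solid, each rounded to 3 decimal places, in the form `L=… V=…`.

2πR = 2π·9.5 = 59.690260
per-turn = √(59.690260² + 27.5²) = √(3562.9272 + 756.25) = √4319.1772 = 65.720447
L = 1 × 65.720447 = 65.720447
V = π·4² × L = 50.265482 × 65.720447 = 3303.469989

L=65.720 V=3303.470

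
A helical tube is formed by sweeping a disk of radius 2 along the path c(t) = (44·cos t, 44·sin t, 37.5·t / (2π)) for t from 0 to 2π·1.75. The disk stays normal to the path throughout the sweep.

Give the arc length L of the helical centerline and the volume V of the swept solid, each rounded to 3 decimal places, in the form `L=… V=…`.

L=488.236 V=6135.352

2πR = 2π·44 = 276.460154
per-turn = √(276.460154² + 37.5²) = √(76430.2165 + 1406.25) = √77836.4665 = 278.991875
L = 1.75 × 278.991875 = 488.235782
V = π·2² × L = 12.566371 × 488.235782 = 6135.351781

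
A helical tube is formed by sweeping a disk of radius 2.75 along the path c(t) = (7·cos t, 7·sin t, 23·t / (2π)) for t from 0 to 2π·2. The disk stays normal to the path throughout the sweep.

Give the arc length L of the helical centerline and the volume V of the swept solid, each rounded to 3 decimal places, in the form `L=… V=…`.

L=99.266 V=2358.395

2πR = 2π·7 = 43.982297
per-turn = √(43.982297² + 23²) = √(1934.4425 + 529) = √2463.4425 = 49.633078
L = 2 × 49.633078 = 99.266157
V = π·2.75² × L = 23.758294 × 99.266157 = 2358.394577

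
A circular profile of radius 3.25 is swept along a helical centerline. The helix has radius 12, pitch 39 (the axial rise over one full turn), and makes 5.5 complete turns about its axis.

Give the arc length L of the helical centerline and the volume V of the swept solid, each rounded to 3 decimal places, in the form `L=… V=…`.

L=466.881 V=15492.559

2πR = 2π·12 = 75.398224
per-turn = √(75.398224² + 39²) = √(5684.8921 + 1521) = √7205.8921 = 84.887526
L = 5.5 × 84.887526 = 466.881395
V = π·3.25² × L = 33.183072 × 466.881395 = 15492.559137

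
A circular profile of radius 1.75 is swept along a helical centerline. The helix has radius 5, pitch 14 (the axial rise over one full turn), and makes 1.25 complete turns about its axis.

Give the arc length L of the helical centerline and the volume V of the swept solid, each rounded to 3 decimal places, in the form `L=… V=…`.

L=42.993 V=413.639

2πR = 2π·5 = 31.415927
per-turn = √(31.415927² + 14²) = √(986.9604 + 196) = √1182.9604 = 34.394192
L = 1.25 × 34.394192 = 42.992740
V = π·1.75² × L = 9.621128 × 42.992740 = 413.638633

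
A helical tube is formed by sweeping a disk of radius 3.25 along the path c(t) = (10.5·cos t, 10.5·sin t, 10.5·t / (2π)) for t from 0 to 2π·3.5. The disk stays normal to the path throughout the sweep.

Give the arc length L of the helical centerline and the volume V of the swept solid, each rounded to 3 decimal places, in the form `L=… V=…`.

L=233.813 V=7758.642

2πR = 2π·10.5 = 65.973446
per-turn = √(65.973446² + 10.5²) = √(4352.4955 + 110.25) = √4462.7455 = 66.803784
L = 3.5 × 66.803784 = 233.813244
V = π·3.25² × L = 33.183072 × 233.813244 = 7758.641791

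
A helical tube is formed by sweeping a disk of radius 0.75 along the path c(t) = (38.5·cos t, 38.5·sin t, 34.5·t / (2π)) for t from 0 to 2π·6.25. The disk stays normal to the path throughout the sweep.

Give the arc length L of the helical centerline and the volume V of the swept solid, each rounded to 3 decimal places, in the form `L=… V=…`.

L=1527.190 V=2698.768

2πR = 2π·38.5 = 241.902634
per-turn = √(241.902634² + 34.5²) = √(58516.8845 + 1190.25) = √59707.1345 = 244.350434
L = 6.25 × 244.350434 = 1527.190211
V = π·0.75² × L = 1.767146 × 1527.190211 = 2698.767871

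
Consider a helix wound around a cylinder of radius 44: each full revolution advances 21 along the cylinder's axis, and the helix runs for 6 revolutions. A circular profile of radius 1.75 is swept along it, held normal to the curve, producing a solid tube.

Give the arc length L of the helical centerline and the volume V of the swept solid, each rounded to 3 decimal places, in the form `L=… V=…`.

L=1663.540 V=16005.126

2πR = 2π·44 = 276.460154
per-turn = √(276.460154² + 21²) = √(76430.2165 + 441) = √76871.2165 = 277.256590
L = 6 × 277.256590 = 1663.539538
V = π·1.75² × L = 9.621128 × 1663.539538 = 16005.125996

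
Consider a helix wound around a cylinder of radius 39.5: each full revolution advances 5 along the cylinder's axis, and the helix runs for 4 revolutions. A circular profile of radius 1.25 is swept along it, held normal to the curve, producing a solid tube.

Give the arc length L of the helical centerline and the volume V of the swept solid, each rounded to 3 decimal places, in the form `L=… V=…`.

2πR = 2π·39.5 = 248.185820
per-turn = √(248.185820² + 5²) = √(61596.2011 + 25) = √61621.2011 = 248.236180
L = 4 × 248.236180 = 992.944720
V = π·1.25² × L = 4.908739 × 992.944720 = 4874.105997

L=992.945 V=4874.106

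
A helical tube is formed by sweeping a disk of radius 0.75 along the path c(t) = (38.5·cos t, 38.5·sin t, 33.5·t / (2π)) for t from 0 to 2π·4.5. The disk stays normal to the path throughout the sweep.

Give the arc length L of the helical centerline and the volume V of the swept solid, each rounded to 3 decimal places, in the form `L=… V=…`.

L=1098.951 V=1942.006

2πR = 2π·38.5 = 241.902634
per-turn = √(241.902634² + 33.5²) = √(58516.8845 + 1122.25) = √59639.1345 = 244.211250
L = 4.5 × 244.211250 = 1098.950624
V = π·0.75² × L = 1.767146 × 1098.950624 = 1942.006054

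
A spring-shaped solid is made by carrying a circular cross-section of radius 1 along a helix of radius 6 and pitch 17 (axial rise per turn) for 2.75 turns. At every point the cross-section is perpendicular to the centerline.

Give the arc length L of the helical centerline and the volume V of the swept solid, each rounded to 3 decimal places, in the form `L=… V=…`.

L=113.726 V=357.280

2πR = 2π·6 = 37.699112
per-turn = √(37.699112² + 17²) = √(1421.2230 + 289) = √1710.2230 = 41.354843
L = 2.75 × 41.354843 = 113.725818
V = π·1² × L = 3.141593 × 113.725818 = 357.280195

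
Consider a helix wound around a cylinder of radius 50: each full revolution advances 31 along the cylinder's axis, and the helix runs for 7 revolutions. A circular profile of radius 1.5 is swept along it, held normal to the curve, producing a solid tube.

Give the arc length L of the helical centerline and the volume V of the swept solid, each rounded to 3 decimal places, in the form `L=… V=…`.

2πR = 2π·50 = 314.159265
per-turn = √(314.159265² + 31²) = √(98696.0440 + 961) = √99657.0440 = 315.685039
L = 7 × 315.685039 = 2209.795275
V = π·1.5² × L = 7.068583 × 2209.795275 = 15620.122353

L=2209.795 V=15620.122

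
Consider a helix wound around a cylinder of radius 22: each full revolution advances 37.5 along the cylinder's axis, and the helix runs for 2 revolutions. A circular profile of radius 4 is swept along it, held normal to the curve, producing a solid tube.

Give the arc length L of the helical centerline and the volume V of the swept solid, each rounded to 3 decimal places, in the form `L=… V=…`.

2πR = 2π·22 = 138.230077
per-turn = √(138.230077² + 37.5²) = √(19107.5541 + 1406.25) = √20513.8041 = 143.226409
L = 2 × 143.226409 = 286.452817
V = π·4² × L = 50.265482 × 286.452817 = 14398.689058

L=286.453 V=14398.689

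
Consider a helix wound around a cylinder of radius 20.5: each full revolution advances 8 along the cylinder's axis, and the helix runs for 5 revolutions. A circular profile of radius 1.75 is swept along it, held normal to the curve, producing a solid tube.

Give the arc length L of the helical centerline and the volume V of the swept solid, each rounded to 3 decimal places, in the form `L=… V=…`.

L=645.267 V=6208.201

2πR = 2π·20.5 = 128.805299
per-turn = √(128.805299² + 8²) = √(16590.8050 + 64) = √16654.8050 = 129.053497
L = 5 × 129.053497 = 645.267483
V = π·1.75² × L = 9.621128 × 645.267483 = 6208.200729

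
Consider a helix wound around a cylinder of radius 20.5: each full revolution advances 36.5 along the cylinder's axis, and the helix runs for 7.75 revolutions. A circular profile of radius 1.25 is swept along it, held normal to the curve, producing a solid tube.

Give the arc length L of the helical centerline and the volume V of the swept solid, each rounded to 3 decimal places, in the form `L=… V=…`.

2πR = 2π·20.5 = 128.805299
per-turn = √(128.805299² + 36.5²) = √(16590.8050 + 1332.25) = √17923.0550 = 133.877014
L = 7.75 × 133.877014 = 1037.546862
V = π·1.25² × L = 4.908739 × 1037.546862 = 5093.046249

L=1037.547 V=5093.046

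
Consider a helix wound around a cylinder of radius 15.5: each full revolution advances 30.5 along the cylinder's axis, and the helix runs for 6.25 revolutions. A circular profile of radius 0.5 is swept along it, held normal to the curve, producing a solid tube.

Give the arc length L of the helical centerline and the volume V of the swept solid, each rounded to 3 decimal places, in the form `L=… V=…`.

L=637.835 V=500.954

2πR = 2π·15.5 = 97.389372
per-turn = √(97.389372² + 30.5²) = √(9484.6898 + 930.25) = √10414.9398 = 102.053613
L = 6.25 × 102.053613 = 637.835078
V = π·0.5² × L = 0.785398 × 637.835078 = 500.954499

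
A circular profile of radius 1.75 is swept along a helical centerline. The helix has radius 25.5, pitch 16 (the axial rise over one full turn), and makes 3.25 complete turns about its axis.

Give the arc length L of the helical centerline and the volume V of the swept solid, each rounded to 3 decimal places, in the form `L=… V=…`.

2πR = 2π·25.5 = 160.221225
per-turn = √(160.221225² + 16²) = √(25670.8410 + 256) = √25926.8410 = 161.018139
L = 3.25 × 161.018139 = 523.308951
V = π·1.75² × L = 9.621128 × 523.308951 = 5034.822144

L=523.309 V=5034.822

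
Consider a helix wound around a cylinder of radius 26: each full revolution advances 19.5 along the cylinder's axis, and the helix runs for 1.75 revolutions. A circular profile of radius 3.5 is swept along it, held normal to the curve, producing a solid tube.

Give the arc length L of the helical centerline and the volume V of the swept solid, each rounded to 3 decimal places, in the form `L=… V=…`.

2πR = 2π·26 = 163.362818
per-turn = √(163.362818² + 19.5²) = √(26687.4103 + 380.25) = √27067.6603 = 164.522522
L = 1.75 × 164.522522 = 287.914414
V = π·3.5² × L = 38.484510 × 287.914414 = 11080.245139

L=287.914 V=11080.245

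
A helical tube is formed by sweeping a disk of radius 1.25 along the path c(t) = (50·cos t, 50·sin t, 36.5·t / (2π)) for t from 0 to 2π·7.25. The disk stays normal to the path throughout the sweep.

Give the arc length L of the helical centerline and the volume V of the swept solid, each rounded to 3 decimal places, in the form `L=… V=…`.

L=2292.976 V=11255.618

2πR = 2π·50 = 314.159265
per-turn = √(314.159265² + 36.5²) = √(98696.0440 + 1332.25) = √100028.2940 = 316.272500
L = 7.25 × 316.272500 = 2292.975622
V = π·1.25² × L = 4.908739 × 2292.975622 = 11255.617765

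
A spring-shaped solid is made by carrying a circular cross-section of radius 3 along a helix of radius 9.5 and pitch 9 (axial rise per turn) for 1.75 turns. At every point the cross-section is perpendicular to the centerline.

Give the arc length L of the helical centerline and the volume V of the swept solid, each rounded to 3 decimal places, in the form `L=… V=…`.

L=105.639 V=2986.863

2πR = 2π·9.5 = 59.690260
per-turn = √(59.690260² + 9²) = √(3562.9272 + 81) = √3643.9272 = 60.364950
L = 1.75 × 60.364950 = 105.638663
V = π·3² × L = 28.274334 × 105.638663 = 2986.862815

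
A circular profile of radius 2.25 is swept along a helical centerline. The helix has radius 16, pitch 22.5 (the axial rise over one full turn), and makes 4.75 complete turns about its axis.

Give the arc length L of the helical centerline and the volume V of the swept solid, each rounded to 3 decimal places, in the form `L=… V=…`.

L=489.336 V=7782.551

2πR = 2π·16 = 100.530965
per-turn = √(100.530965² + 22.5²) = √(10106.4749 + 506.25) = √10612.7249 = 103.018080
L = 4.75 × 103.018080 = 489.335882
V = π·2.25² × L = 15.904313 × 489.335882 = 7782.550941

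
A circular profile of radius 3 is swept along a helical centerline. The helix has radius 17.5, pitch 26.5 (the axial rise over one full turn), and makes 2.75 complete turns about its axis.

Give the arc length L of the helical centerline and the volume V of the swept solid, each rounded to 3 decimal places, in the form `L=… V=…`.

L=311.036 V=8794.336

2πR = 2π·17.5 = 109.955743
per-turn = √(109.955743² + 26.5²) = √(12090.2654 + 702.25) = √12792.5154 = 113.104003
L = 2.75 × 113.104003 = 311.036007
V = π·3² × L = 28.274334 × 311.036007 = 8794.335911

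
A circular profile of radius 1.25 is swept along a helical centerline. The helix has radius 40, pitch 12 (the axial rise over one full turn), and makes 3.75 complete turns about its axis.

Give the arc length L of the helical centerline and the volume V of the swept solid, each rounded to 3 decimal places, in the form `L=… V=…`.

L=943.551 V=4631.647

2πR = 2π·40 = 251.327412
per-turn = √(251.327412² + 12²) = √(63165.4682 + 144) = √63309.4682 = 251.613728
L = 3.75 × 251.613728 = 943.551480
V = π·1.25² × L = 4.908739 × 943.551480 = 4631.647498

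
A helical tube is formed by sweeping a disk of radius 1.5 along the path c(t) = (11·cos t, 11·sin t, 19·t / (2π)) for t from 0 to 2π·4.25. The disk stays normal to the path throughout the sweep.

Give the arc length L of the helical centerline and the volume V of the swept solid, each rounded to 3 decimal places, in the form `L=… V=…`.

L=304.636 V=2153.345

2πR = 2π·11 = 69.115038
per-turn = √(69.115038² + 19²) = √(4776.8885 + 361) = √5137.8885 = 71.679066
L = 4.25 × 71.679066 = 304.636031
V = π·1.5² × L = 7.068583 × 304.636031 = 2153.345215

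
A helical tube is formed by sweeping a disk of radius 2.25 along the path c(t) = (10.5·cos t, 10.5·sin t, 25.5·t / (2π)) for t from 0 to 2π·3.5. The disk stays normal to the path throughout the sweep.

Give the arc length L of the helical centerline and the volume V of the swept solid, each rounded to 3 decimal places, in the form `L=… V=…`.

2πR = 2π·10.5 = 65.973446
per-turn = √(65.973446² + 25.5²) = √(4352.4955 + 650.25) = √5002.7455 = 70.730089
L = 3.5 × 70.730089 = 247.555313
V = π·2.25² × L = 15.904313 × 247.555313 = 3937.197132

L=247.555 V=3937.197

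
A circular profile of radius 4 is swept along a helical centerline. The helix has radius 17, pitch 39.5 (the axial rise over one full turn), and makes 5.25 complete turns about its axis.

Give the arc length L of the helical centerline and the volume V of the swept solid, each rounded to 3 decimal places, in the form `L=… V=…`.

L=597.890 V=30053.218

2πR = 2π·17 = 106.814150
per-turn = √(106.814150² + 39.5²) = √(11409.2627 + 1560.25) = √12969.5127 = 113.883768
L = 5.25 × 113.883768 = 597.889784
V = π·4² × L = 50.265482 × 597.889784 = 30053.218434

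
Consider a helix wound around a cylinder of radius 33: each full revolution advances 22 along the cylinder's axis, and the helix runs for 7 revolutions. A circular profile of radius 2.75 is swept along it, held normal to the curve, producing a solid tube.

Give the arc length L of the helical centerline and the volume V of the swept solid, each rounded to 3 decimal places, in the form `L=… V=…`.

2πR = 2π·33 = 207.345115
per-turn = √(207.345115² + 22²) = √(42991.9968 + 484) = √43475.9968 = 208.508985
L = 7 × 208.508985 = 1459.562894
V = π·2.75² × L = 23.758294 × 1459.562894 = 34676.724995

L=1459.563 V=34676.725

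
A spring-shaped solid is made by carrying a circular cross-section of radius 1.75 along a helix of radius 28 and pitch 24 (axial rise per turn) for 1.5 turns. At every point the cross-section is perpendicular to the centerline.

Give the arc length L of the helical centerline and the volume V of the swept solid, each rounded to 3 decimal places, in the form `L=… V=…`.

L=266.338 V=2562.472

2πR = 2π·28 = 175.929189
per-turn = √(175.929189² + 24²) = √(30951.0794 + 576) = √31527.0794 = 177.558665
L = 1.5 × 177.558665 = 266.337997
V = π·1.75² × L = 9.621128 × 266.337997 = 2562.471828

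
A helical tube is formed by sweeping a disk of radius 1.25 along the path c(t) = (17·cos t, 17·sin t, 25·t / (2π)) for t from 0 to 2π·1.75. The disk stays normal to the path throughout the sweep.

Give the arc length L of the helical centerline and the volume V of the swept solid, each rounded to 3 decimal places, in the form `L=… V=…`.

2πR = 2π·17 = 106.814150
per-turn = √(106.814150² + 25²) = √(11409.2627 + 625) = √12034.2627 = 109.700787
L = 1.75 × 109.700787 = 191.976377
V = π·1.25² × L = 4.908739 × 191.976377 = 942.361839

L=191.976 V=942.362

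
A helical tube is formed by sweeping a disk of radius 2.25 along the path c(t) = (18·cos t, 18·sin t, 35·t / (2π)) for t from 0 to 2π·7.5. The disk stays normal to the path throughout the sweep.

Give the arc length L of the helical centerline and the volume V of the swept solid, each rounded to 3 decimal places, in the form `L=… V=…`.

2πR = 2π·18 = 113.097336
per-turn = √(113.097336² + 35²) = √(12791.0073 + 1225) = √14016.0073 = 118.389220
L = 7.5 × 118.389220 = 887.919147
V = π·2.25² × L = 15.904313 × 887.919147 = 14121.743856

L=887.919 V=14121.744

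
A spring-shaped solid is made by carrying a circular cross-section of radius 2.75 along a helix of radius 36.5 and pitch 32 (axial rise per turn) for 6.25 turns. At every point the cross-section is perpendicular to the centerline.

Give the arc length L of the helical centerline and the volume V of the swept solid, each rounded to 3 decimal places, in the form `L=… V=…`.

L=1447.238 V=34383.899

2πR = 2π·36.5 = 229.336264
per-turn = √(229.336264² + 32²) = √(52595.1219 + 1024) = √53619.1219 = 231.558031
L = 6.25 × 231.558031 = 1447.237696
V = π·2.75² × L = 23.758294 × 1447.237696 = 34383.899299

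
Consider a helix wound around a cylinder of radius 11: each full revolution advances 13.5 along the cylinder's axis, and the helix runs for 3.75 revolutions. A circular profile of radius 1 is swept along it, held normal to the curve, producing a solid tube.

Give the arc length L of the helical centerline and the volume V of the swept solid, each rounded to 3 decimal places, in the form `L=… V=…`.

2πR = 2π·11 = 69.115038
per-turn = √(69.115038² + 13.5²) = √(4776.8885 + 182.25) = √4959.1385 = 70.421151
L = 3.75 × 70.421151 = 264.079317
V = π·1² × L = 3.141593 × 264.079317 = 829.629642

L=264.079 V=829.630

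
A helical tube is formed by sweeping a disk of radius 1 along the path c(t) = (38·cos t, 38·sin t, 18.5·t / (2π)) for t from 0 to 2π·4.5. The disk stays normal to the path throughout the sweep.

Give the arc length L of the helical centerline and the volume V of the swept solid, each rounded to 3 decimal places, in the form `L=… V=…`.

L=1077.645 V=3385.522

2πR = 2π·38 = 238.761042
per-turn = √(238.761042² + 18.5²) = √(57006.8350 + 342.25) = √57349.0850 = 239.476690
L = 4.5 × 239.476690 = 1077.645105
V = π·1² × L = 3.141593 × 1077.645105 = 3385.521944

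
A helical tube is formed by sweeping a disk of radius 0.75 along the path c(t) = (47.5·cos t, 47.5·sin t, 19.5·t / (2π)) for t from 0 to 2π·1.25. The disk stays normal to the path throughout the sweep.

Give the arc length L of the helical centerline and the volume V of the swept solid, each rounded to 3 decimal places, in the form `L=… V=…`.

2πR = 2π·47.5 = 298.451302
per-turn = √(298.451302² + 19.5²) = √(89073.1797 + 380.25) = √89453.4297 = 299.087662
L = 1.25 × 299.087662 = 373.859578
V = π·0.75² × L = 1.767146 × 373.859578 = 660.664408

L=373.860 V=660.664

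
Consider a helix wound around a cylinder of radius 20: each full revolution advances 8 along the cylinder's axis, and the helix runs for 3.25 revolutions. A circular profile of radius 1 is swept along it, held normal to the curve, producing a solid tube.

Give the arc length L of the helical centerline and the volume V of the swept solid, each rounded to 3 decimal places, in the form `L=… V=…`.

L=409.234 V=1285.646

2πR = 2π·20 = 125.663706
per-turn = √(125.663706² + 8²) = √(15791.3670 + 64) = √15855.3670 = 125.918097
L = 3.25 × 125.918097 = 409.233814
V = π·1² × L = 3.141593 × 409.233814 = 1285.645943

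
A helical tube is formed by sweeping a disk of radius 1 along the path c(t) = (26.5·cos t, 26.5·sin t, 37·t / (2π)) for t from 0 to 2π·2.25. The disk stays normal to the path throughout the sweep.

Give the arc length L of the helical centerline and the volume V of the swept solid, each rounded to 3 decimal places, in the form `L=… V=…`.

2πR = 2π·26.5 = 166.504411
per-turn = √(166.504411² + 37²) = √(27723.7188 + 1369) = √29092.7188 = 170.565878
L = 2.25 × 170.565878 = 383.773226
V = π·1² × L = 3.141593 × 383.773226 = 1205.659146

L=383.773 V=1205.659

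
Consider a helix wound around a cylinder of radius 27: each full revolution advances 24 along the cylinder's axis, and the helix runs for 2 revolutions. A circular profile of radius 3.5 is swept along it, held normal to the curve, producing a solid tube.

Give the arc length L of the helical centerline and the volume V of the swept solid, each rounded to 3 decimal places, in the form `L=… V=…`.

L=342.670 V=13187.506

2πR = 2π·27 = 169.646003
per-turn = √(169.646003² + 24²) = √(28779.7664 + 576) = √29355.7664 = 171.335246
L = 2 × 171.335246 = 342.670491
V = π·3.5² × L = 38.484510 × 342.670491 = 13187.505958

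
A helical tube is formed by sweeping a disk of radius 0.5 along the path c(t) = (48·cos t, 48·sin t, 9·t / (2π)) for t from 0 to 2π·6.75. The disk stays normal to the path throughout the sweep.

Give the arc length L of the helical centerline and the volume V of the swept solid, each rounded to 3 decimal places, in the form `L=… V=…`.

2πR = 2π·48 = 301.592895
per-turn = √(301.592895² + 9²) = √(90958.2742 + 81) = √91039.2742 = 301.727152
L = 6.75 × 301.727152 = 2036.658275
V = π·0.5² × L = 0.785398 × 2036.658275 = 1599.587669

L=2036.658 V=1599.588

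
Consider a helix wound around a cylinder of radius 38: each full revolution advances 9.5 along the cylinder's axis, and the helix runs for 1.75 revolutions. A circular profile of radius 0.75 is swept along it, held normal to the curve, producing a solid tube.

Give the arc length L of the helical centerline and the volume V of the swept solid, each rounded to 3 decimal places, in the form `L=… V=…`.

L=418.162 V=738.954

2πR = 2π·38 = 238.761042
per-turn = √(238.761042² + 9.5²) = √(57006.8350 + 90.25) = √57097.0850 = 238.949963
L = 1.75 × 238.949963 = 418.162436
V = π·0.75² × L = 1.767146 × 418.162436 = 738.954021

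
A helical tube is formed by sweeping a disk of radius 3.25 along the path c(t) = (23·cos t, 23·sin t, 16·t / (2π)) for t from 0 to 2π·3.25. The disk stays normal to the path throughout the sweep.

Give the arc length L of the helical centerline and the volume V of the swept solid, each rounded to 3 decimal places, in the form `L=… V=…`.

2πR = 2π·23 = 144.513262
per-turn = √(144.513262² + 16²) = √(20884.0829 + 256) = √21140.0829 = 145.396296
L = 3.25 × 145.396296 = 472.537962
V = π·3.25² × L = 33.183072 × 472.537962 = 15680.261415

L=472.538 V=15680.261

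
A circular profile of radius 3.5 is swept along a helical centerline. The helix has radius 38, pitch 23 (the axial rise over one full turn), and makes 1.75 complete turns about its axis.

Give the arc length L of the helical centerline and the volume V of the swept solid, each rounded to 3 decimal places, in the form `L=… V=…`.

2πR = 2π·38 = 238.761042
per-turn = √(238.761042² + 23²) = √(57006.8350 + 529) = √57535.8350 = 239.866286
L = 1.75 × 239.866286 = 419.766000
V = π·3.5² × L = 38.484510 × 419.766000 = 16154.488827

L=419.766 V=16154.489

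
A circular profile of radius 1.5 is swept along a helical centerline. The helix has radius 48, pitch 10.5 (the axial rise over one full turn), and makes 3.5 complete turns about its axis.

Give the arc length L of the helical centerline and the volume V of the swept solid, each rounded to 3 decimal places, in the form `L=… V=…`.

2πR = 2π·48 = 301.592895
per-turn = √(301.592895² + 10.5²) = √(90958.2742 + 110.25) = √91068.5242 = 301.775619
L = 3.5 × 301.775619 = 1056.214666
V = π·1.5² × L = 7.068583 × 1056.214666 = 7465.941530

L=1056.215 V=7465.942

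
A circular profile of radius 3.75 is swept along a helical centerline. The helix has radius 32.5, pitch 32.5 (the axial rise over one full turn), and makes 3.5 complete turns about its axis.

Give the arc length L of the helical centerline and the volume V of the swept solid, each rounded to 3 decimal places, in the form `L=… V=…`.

L=723.708 V=31972.425

2πR = 2π·32.5 = 204.203522
per-turn = √(204.203522² + 32.5²) = √(41699.0786 + 1056.25) = √42755.3286 = 206.773617
L = 3.5 × 206.773617 = 723.707659
V = π·3.75² × L = 44.178647 × 723.707659 = 31972.424962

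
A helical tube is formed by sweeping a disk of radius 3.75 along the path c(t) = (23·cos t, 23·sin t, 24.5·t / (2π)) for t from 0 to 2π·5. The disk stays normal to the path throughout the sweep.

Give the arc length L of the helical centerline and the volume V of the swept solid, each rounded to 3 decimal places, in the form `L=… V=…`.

2πR = 2π·23 = 144.513262
per-turn = √(144.513262² + 24.5²) = √(20884.0829 + 600.25) = √21484.3329 = 146.575349
L = 5 × 146.575349 = 732.876745
V = π·3.75² × L = 44.178647 × 732.876745 = 32377.502769

L=732.877 V=32377.503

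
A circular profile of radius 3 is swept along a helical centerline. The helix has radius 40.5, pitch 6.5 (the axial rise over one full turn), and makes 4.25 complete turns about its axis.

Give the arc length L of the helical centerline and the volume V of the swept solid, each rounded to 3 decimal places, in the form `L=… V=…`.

L=1081.846 V=30588.476

2πR = 2π·40.5 = 254.469005
per-turn = √(254.469005² + 6.5²) = √(64754.4745 + 42.25) = √64796.7245 = 254.552007
L = 4.25 × 254.552007 = 1081.846031
V = π·3² × L = 28.274334 × 1081.846031 = 30588.475903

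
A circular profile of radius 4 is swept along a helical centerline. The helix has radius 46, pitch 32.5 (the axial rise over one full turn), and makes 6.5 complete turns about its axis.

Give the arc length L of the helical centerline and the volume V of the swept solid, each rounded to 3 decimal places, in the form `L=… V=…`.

L=1890.512 V=95027.510

2πR = 2π·46 = 289.026524
per-turn = √(289.026524² + 32.5²) = √(83536.3317 + 1056.25) = √84592.5817 = 290.848039
L = 6.5 × 290.848039 = 1890.512252
V = π·4² × L = 50.265482 × 1890.512252 = 95027.510436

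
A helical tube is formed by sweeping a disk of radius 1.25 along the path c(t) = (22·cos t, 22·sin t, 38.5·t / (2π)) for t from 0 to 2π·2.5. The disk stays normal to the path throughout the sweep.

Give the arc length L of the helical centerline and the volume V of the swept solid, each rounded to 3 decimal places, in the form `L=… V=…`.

L=358.729 V=1760.905

2πR = 2π·22 = 138.230077
per-turn = √(138.230077² + 38.5²) = √(19107.5541 + 1482.25) = √20589.8041 = 143.491478
L = 2.5 × 143.491478 = 358.728694
V = π·1.25² × L = 4.908739 × 358.728694 = 1760.905358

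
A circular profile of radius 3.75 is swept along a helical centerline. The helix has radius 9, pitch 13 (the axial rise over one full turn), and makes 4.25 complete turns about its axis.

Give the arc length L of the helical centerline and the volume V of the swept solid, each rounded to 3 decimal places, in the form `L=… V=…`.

2πR = 2π·9 = 56.548668
per-turn = √(56.548668² + 13²) = √(3197.7518 + 169) = √3366.7518 = 58.023718
L = 4.25 × 58.023718 = 246.600801
V = π·3.75² × L = 44.178647 × 246.600801 = 10894.489643

L=246.601 V=10894.490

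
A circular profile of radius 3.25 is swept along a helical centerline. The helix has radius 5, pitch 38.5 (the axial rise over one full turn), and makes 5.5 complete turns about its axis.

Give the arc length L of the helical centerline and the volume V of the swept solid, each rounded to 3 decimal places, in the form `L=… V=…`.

L=273.301 V=9068.978

2πR = 2π·5 = 31.415927
per-turn = √(31.415927² + 38.5²) = √(986.9604 + 1482.25) = √2469.2104 = 49.691151
L = 5.5 × 49.691151 = 273.301328
V = π·3.25² × L = 33.183072 × 273.301328 = 9068.977751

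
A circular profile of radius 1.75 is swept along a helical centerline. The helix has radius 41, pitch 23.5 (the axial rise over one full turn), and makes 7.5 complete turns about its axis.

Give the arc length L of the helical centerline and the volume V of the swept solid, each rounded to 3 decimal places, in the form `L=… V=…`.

2πR = 2π·41 = 257.610598
per-turn = √(257.610598² + 23.5²) = √(66363.2200 + 552.25) = √66915.4700 = 258.680247
L = 7.5 × 258.680247 = 1940.101850
V = π·1.75² × L = 9.621128 × 1940.101850 = 18665.967262

L=1940.102 V=18665.967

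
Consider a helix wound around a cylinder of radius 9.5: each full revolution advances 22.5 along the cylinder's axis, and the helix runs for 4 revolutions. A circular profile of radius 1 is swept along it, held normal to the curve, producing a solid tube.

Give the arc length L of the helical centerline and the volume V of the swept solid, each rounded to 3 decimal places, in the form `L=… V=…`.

2πR = 2π·9.5 = 59.690260
per-turn = √(59.690260² + 22.5²) = √(3562.9272 + 506.25) = √4069.1772 = 63.790103
L = 4 × 63.790103 = 255.160410
V = π·1² × L = 3.141593 × 255.160410 = 801.610071

L=255.160 V=801.610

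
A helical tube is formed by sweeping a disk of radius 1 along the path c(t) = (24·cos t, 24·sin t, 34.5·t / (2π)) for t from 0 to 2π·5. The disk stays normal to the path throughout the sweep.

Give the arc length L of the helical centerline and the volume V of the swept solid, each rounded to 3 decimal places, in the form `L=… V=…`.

2πR = 2π·24 = 150.796447
per-turn = √(150.796447² + 34.5²) = √(22739.5685 + 1190.25) = √23929.8185 = 154.692658
L = 5 × 154.692658 = 773.463292
V = π·1² × L = 3.141593 × 773.463292 = 2429.906595

L=773.463 V=2429.907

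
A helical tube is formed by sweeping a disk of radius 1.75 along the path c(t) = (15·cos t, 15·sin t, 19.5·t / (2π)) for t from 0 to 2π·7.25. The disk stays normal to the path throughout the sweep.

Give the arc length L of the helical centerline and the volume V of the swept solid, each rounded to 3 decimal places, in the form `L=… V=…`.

L=697.768 V=6713.320

2πR = 2π·15 = 94.247780
per-turn = √(94.247780² + 19.5²) = √(8882.6440 + 380.25) = √9262.8940 = 96.243929
L = 7.25 × 96.243929 = 697.768489
V = π·1.75² × L = 9.621128 × 697.768489 = 6713.319596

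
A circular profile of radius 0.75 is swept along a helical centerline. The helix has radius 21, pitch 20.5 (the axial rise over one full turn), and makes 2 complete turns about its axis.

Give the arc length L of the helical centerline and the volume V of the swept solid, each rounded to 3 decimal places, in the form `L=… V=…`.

L=267.060 V=471.934

2πR = 2π·21 = 131.946891
per-turn = √(131.946891² + 20.5²) = √(17409.9822 + 420.25) = √17830.2322 = 133.529892
L = 2 × 133.529892 = 267.059785
V = π·0.75² × L = 1.767146 × 267.059785 = 471.933595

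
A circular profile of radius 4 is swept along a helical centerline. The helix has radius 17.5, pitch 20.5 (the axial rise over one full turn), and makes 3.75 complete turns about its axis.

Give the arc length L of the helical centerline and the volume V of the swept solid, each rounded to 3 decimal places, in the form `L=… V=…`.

2πR = 2π·17.5 = 109.955743
per-turn = √(109.955743² + 20.5²) = √(12090.2654 + 420.25) = √12510.5154 = 111.850415
L = 3.75 × 111.850415 = 419.439057
V = π·4² × L = 50.265482 × 419.439057 = 21083.306571

L=419.439 V=21083.307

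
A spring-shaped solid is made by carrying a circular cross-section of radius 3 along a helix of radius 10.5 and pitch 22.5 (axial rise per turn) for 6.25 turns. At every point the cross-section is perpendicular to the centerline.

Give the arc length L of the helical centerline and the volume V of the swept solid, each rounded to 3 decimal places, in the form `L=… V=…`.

2πR = 2π·10.5 = 65.973446
per-turn = √(65.973446² + 22.5²) = √(4352.4955 + 506.25) = √4858.7455 = 69.704702
L = 6.25 × 69.704702 = 435.654390
V = π·3² × L = 28.274334 × 435.654390 = 12317.837685

L=435.654 V=12317.838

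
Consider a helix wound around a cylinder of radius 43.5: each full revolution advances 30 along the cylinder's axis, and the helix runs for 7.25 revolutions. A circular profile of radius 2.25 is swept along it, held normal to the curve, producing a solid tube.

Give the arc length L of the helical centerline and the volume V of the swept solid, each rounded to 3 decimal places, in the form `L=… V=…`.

2πR = 2π·43.5 = 273.318561
per-turn = √(273.318561² + 30²) = √(74703.0357 + 900) = √75603.0357 = 274.960062
L = 7.25 × 274.960062 = 1993.460450
V = π·2.25² × L = 15.904313 × 1993.460450 = 31704.618564

L=1993.460 V=31704.619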